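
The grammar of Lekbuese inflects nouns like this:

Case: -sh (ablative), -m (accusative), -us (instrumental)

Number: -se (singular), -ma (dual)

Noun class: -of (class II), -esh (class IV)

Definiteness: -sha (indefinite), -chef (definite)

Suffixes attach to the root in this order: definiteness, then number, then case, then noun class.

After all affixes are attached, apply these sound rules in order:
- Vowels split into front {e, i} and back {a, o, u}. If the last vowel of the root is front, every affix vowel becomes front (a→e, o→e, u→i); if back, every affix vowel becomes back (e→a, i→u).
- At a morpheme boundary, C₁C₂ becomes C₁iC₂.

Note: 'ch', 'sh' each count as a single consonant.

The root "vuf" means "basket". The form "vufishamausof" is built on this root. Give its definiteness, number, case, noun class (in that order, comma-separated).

Segment: vuf-sha-ma-us-of.
definiteness: -sha → indefinite.
number: -ma → dual.
case: -us → instrumental.
noun class: -of → class II.

indefinite, dual, instrumental, class II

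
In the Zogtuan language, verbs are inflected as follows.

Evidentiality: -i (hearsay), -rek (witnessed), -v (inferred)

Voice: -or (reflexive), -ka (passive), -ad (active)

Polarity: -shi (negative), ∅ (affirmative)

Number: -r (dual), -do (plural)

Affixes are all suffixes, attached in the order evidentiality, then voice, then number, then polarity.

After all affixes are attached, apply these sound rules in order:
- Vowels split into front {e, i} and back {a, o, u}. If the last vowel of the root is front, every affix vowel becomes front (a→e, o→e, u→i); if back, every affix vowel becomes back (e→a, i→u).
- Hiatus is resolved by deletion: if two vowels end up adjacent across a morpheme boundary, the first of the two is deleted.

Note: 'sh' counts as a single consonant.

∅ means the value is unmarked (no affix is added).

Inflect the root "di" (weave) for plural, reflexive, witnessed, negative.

Attach evidentiality witnessed -rek → direk.
Attach voice reflexive -or → direkor.
Attach number plural -do → direkordo.
Attach polarity negative -shi → direkordoshi.
Apply vowel harmony: direkordoshi → direkerdeshi.
Vowel deletion: no change.

direkerdeshi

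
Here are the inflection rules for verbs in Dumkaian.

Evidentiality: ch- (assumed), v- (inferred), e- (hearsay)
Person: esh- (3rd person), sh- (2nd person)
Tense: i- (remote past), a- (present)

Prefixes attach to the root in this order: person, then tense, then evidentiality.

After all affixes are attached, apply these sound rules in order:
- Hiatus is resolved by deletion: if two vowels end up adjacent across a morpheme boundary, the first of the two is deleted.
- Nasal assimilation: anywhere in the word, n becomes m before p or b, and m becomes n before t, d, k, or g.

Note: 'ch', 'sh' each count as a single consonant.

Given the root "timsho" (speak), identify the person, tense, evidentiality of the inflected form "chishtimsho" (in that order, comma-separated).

Segment: ch-i-sh-timsho.
person: sh- → 2nd person.
tense: i- → remote past.
evidentiality: ch- → assumed.

2nd person, remote past, assumed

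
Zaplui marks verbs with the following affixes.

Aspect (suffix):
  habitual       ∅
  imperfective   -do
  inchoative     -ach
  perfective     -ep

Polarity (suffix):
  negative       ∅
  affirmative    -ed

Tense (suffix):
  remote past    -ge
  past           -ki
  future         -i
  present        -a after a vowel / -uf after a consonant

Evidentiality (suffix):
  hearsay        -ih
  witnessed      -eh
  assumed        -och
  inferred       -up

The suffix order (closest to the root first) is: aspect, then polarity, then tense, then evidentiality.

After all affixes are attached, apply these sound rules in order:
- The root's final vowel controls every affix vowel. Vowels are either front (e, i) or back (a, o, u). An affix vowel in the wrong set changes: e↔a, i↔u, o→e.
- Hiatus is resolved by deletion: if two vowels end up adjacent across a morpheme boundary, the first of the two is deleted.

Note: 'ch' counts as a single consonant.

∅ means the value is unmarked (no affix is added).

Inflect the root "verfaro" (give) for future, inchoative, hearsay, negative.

verfarachuh

Attach aspect inchoative -ach → verfaroach.
polarity = negative: zero marking, form stays verfaroach.
Attach tense future -i → verfaroachi.
Attach evidentiality hearsay -ih → verfaroachiih.
Apply vowel harmony: verfaroachiih → verfaroachuuh.
Apply vowel deletion: verfaroachuuh → verfarachuh.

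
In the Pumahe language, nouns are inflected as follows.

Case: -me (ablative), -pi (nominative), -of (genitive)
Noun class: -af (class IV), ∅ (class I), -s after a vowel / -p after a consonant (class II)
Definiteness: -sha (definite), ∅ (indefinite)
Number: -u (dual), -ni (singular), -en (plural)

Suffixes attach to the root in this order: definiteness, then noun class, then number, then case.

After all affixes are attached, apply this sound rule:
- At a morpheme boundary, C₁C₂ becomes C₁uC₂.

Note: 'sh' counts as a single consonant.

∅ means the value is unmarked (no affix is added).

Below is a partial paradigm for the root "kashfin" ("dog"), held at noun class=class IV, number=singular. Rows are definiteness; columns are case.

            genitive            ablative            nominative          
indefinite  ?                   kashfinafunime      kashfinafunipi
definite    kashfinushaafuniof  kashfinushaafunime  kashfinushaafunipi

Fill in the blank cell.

definiteness = indefinite: zero marking, form stays kashfin.
Attach noun class class IV -af → kashfinaf.
Attach number singular -ni → kashfinafni.
Attach case genitive -of → kashfinafniof.
Apply epenthesis: kashfinafniof → kashfinafuniof.

kashfinafuniof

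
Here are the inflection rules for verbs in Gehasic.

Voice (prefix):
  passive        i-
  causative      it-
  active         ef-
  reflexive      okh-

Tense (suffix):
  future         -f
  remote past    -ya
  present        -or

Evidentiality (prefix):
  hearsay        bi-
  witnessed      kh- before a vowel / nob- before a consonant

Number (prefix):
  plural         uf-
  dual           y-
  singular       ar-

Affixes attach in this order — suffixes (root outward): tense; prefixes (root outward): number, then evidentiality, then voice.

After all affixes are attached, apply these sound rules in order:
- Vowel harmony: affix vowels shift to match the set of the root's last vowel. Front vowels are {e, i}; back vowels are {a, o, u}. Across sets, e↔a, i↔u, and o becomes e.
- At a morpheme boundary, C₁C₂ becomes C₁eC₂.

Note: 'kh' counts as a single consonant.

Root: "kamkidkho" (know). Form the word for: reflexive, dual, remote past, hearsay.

Attach number dual y- → ykamkidkho.
Attach evidentiality hearsay bi- → biykamkidkho.
Attach tense remote past -ya → biykamkidkhoya.
Attach voice reflexive okh- → okhbiykamkidkhoya.
Apply vowel harmony: okhbiykamkidkhoya → okhbuykamkidkhoya.
Apply epenthesis: okhbuykamkidkhoya → okhebuyekamkidkhoya.

okhebuyekamkidkhoya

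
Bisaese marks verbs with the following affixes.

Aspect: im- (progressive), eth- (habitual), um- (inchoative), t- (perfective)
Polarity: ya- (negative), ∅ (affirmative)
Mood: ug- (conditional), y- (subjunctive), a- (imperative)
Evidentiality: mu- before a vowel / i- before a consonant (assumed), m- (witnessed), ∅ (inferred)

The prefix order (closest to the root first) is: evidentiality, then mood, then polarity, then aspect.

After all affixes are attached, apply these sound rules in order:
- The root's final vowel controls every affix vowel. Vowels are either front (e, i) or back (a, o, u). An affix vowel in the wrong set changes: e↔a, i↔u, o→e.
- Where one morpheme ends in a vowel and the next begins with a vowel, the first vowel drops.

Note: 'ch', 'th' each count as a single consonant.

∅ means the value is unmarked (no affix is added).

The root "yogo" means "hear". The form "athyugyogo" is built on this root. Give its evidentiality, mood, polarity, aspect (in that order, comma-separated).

Segment: eth-ya-ug-yogo.
evidentiality: ∅ → inferred.
mood: ug- → conditional.
polarity: ya- → negative.
aspect: eth- → habitual.

inferred, conditional, negative, habitual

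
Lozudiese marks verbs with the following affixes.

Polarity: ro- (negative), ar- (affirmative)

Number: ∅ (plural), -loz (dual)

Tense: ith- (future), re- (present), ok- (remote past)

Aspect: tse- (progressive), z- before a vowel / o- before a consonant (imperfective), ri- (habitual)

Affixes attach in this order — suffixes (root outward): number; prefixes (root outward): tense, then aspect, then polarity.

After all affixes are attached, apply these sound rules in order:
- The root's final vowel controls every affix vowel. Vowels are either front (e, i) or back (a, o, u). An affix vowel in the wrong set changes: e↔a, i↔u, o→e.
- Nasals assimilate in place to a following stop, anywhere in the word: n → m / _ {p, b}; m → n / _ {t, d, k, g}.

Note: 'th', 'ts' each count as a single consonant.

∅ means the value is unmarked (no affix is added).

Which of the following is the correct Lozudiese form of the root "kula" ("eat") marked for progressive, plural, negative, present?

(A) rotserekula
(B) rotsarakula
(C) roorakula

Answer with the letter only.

B

Attach tense present re- → rekula.
Attach aspect progressive tse- → tserekula.
Attach polarity negative ro- → rotserekula.
number = plural: zero marking, form stays rotserekula.
Apply vowel harmony: rotserekula → rotsarakula.
Nasal assimilation: no change.
So the correct form is rotsarakula, option (B).
(C) roorakula is wrong: it uses imperfective instead of progressive for aspect.
(A) rotserekula is wrong: it fails to apply the sound rule(s).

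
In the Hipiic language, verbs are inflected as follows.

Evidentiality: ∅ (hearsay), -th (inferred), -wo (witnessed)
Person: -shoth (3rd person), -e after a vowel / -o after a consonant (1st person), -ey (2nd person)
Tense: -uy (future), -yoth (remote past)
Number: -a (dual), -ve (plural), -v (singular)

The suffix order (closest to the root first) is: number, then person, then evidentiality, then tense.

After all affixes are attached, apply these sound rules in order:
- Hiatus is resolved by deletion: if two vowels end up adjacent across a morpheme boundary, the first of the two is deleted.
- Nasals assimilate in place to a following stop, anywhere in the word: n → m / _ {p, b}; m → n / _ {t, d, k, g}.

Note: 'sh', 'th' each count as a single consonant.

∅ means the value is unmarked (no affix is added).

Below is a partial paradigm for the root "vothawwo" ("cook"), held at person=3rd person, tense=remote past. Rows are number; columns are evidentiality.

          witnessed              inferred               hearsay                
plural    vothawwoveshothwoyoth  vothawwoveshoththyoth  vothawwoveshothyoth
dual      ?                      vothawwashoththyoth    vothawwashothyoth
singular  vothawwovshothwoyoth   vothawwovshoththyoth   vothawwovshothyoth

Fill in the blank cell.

vothawwashothwoyoth

Attach number dual -a → vothawwoa.
Attach person 3rd person -shoth → vothawwoashoth.
Attach evidentiality witnessed -wo → vothawwoashothwo.
Attach tense remote past -yoth → vothawwoashothwoyoth.
Apply vowel deletion: vothawwoashothwoyoth → vothawwashothwoyoth.
Nasal assimilation: no change.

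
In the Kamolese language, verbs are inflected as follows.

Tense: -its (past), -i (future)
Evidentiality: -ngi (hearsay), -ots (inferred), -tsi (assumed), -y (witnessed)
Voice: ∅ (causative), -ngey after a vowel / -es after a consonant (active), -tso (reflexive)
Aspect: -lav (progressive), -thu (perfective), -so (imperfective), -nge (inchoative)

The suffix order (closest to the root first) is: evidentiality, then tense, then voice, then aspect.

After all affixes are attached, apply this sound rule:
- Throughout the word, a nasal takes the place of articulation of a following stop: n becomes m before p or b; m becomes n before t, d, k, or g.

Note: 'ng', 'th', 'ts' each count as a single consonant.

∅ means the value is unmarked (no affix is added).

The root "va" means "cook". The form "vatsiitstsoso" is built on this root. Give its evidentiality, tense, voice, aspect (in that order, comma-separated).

Segment: va-tsi-its-tso-so.
evidentiality: -tsi → assumed.
tense: -its → past.
voice: -tso → reflexive.
aspect: -so → imperfective.

assumed, past, reflexive, imperfective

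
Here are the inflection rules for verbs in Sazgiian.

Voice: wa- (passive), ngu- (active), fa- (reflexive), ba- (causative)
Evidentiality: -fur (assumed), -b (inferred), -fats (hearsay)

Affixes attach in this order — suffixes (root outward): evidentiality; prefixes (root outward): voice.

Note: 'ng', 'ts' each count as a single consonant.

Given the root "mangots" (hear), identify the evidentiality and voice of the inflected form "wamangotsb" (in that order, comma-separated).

inferred, passive

Segment: wa-mangots-b.
evidentiality: -b → inferred.
voice: wa- → passive.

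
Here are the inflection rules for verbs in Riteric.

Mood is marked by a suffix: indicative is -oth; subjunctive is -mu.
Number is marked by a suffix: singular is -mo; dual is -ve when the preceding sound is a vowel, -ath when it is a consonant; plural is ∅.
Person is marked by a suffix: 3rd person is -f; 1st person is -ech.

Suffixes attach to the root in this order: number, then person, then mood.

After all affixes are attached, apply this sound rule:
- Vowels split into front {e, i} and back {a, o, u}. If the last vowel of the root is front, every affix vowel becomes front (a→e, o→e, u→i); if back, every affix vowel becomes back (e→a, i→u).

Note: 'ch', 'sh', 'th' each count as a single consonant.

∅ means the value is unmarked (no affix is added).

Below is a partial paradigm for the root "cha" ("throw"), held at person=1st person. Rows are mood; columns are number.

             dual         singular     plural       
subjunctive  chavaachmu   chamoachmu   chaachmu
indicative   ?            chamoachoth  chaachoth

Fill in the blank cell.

chavaachoth

Attach number dual -ve (after vowel 'a') → chave.
Attach person 1st person -ech → chaveech.
Attach mood indicative -oth → chaveechoth.
Apply vowel harmony: chaveechoth → chavaachoth.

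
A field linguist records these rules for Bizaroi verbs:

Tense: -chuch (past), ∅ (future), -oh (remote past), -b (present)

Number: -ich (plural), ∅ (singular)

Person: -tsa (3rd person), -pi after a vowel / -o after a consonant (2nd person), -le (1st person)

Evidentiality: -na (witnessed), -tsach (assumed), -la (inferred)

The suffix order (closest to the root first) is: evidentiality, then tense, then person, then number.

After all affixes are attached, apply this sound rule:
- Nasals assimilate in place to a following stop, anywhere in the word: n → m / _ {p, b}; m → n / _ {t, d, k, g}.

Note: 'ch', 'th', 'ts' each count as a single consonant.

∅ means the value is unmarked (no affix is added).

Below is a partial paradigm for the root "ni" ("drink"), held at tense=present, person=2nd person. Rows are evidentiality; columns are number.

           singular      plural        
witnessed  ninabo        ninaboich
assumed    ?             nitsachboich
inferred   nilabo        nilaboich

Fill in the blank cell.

Attach evidentiality assumed -tsach → nitsach.
Attach tense present -b → nitsachb.
Attach person 2nd person -o (after consonant 'b') → nitsachbo.
number = singular: zero marking, form stays nitsachbo.
Nasal assimilation: no change.

nitsachbo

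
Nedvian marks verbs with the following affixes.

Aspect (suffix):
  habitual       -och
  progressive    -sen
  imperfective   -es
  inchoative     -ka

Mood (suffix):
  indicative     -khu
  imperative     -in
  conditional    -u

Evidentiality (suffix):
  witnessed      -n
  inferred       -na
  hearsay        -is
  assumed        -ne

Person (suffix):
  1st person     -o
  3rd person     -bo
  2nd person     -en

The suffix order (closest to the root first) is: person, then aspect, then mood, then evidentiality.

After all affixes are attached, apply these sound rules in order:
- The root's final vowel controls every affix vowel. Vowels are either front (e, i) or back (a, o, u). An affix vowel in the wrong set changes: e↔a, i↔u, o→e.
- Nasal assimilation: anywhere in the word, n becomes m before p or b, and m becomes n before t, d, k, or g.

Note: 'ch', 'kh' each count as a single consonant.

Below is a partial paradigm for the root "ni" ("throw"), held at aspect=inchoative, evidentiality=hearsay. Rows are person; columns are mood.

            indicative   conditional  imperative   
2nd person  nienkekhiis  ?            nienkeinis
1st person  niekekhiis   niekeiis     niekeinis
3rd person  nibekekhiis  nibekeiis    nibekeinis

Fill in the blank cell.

Attach person 2nd person -en → nien.
Attach aspect inchoative -ka → nienka.
Attach mood conditional -u → nienkau.
Attach evidentiality hearsay -is → nienkauis.
Apply vowel harmony: nienkauis → nienkeiis.
Nasal assimilation: no change.

nienkeiis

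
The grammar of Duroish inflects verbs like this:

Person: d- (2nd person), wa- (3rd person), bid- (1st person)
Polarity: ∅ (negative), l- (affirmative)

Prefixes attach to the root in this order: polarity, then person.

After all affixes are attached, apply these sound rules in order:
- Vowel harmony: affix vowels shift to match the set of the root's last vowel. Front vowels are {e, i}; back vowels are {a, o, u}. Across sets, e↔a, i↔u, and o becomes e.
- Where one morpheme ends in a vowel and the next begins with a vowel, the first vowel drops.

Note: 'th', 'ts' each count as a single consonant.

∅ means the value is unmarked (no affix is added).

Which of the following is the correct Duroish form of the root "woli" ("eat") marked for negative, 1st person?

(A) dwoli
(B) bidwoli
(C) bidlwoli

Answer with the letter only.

B

polarity = negative: zero marking, form stays woli.
Attach person 1st person bid- → bidwoli.
Vowel harmony: no change.
Vowel deletion: no change.
So the correct form is bidwoli, option (B).
(A) dwoli is wrong: it uses 2nd person instead of 1st person for person.
(C) bidlwoli is wrong: it uses affirmative instead of negative for polarity.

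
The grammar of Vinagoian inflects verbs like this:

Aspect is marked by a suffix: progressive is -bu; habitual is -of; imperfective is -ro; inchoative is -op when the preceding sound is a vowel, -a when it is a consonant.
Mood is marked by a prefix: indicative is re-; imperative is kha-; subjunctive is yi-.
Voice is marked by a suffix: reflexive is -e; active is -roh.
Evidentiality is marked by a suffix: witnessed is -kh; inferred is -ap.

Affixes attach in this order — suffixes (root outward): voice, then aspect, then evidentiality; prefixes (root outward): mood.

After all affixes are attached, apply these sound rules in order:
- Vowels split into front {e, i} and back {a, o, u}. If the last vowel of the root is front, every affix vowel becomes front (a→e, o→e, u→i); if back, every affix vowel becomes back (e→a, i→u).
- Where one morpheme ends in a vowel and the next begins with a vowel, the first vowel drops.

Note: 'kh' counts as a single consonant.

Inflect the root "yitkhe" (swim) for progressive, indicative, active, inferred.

reyitkherehbep

Attach mood indicative re- → reyitkhe.
Attach voice active -roh → reyitkheroh.
Attach aspect progressive -bu → reyitkherohbu.
Attach evidentiality inferred -ap → reyitkherohbuap.
Apply vowel harmony: reyitkherohbuap → reyitkherehbiep.
Apply vowel deletion: reyitkherehbiep → reyitkherehbep.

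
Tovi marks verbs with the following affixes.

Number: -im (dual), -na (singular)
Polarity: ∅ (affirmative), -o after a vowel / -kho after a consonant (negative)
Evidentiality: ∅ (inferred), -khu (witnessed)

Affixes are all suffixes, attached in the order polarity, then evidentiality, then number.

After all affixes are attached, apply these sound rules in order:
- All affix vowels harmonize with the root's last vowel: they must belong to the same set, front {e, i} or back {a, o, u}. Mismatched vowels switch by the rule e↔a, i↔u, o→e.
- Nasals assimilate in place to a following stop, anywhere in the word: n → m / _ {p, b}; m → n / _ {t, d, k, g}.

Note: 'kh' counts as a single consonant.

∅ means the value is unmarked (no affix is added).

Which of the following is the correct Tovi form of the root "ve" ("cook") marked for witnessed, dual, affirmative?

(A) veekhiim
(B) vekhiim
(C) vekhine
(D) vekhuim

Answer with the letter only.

polarity = affirmative: zero marking, form stays ve.
Attach evidentiality witnessed -khu → vekhu.
Attach number dual -im → vekhuim.
Apply vowel harmony: vekhuim → vekhiim.
Nasal assimilation: no change.
So the correct form is vekhiim, option (B).
(C) vekhine is wrong: it uses singular instead of dual for number.
(D) vekhuim is wrong: it fails to apply the sound rule(s).
(A) veekhiim is wrong: it uses negative instead of affirmative for polarity.

B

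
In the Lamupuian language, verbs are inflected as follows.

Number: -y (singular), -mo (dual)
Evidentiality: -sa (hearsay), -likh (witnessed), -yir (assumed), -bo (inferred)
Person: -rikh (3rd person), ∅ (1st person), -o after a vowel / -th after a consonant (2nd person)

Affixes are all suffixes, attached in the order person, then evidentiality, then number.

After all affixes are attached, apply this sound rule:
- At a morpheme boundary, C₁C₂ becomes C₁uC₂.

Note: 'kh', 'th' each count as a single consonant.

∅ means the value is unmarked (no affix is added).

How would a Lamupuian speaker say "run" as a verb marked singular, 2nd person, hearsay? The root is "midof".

midofuthusay

Attach person 2nd person -th (after consonant 'f') → midofth.
Attach evidentiality hearsay -sa → midofthsa.
Attach number singular -y → midofthsay.
Apply epenthesis: midofthsay → midofuthusay.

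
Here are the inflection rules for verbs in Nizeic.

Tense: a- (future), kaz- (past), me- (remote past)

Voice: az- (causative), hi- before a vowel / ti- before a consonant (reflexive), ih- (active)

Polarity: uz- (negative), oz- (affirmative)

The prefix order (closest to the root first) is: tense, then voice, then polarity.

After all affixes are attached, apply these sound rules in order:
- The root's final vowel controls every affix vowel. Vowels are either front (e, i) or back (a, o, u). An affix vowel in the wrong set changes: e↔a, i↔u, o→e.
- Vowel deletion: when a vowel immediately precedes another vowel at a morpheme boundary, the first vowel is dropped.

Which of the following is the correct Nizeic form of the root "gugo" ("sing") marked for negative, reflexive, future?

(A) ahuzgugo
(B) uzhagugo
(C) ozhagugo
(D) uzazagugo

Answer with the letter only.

Attach tense future a- → agugo.
Attach voice reflexive hi- (before vowel 'a') → hiagugo.
Attach polarity negative uz- → uzhiagugo.
Apply vowel harmony: uzhiagugo → uzhuagugo.
Apply vowel deletion: uzhuagugo → uzhagugo.
So the correct form is uzhagugo, option (B).
(A) ahuzgugo is wrong: it has the affixes in the wrong order.
(D) uzazagugo is wrong: it uses causative instead of reflexive for voice.
(C) ozhagugo is wrong: it uses affirmative instead of negative for polarity.

B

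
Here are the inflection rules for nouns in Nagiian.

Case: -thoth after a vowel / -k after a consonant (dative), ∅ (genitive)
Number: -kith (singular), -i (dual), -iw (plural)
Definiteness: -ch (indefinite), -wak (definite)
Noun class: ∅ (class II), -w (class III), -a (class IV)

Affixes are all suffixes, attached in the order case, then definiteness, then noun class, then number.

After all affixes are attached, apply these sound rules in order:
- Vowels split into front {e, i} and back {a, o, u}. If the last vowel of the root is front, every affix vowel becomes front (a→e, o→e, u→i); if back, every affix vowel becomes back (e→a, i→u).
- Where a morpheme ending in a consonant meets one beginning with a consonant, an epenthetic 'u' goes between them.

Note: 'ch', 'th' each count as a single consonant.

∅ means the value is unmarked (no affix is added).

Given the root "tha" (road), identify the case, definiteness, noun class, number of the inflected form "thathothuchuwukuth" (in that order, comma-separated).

Segment: tha-thoth-ch-w-kith.
case: -thoth/k → dative.
definiteness: -ch → indefinite.
noun class: -w → class III.
number: -kith → singular.

dative, indefinite, class III, singular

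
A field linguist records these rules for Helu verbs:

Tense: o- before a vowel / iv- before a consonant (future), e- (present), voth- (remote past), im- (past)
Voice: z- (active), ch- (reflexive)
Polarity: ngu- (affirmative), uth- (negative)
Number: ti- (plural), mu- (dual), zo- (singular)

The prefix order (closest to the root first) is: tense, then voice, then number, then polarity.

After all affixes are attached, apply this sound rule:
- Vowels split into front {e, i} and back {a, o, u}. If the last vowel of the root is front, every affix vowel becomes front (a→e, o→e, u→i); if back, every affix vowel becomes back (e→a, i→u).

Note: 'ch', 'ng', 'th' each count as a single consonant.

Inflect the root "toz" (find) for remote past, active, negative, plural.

uthtuzvothtoz

Attach tense remote past voth- → vothtoz.
Attach voice active z- → zvothtoz.
Attach number plural ti- → tizvothtoz.
Attach polarity negative uth- → uthtizvothtoz.
Apply vowel harmony: uthtizvothtoz → uthtuzvothtoz.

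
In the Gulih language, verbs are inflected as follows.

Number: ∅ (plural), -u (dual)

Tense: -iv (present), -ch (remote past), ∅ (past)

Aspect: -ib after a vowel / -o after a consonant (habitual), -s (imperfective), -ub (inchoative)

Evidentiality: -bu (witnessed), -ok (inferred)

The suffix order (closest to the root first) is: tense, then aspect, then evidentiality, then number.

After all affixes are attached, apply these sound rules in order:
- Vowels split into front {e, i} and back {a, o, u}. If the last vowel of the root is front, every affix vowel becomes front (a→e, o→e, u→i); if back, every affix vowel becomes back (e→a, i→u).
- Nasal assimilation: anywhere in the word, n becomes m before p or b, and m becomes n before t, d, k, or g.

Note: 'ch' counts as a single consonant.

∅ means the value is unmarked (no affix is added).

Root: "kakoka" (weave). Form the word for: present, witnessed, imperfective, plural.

Attach tense present -iv → kakokaiv.
Attach aspect imperfective -s → kakokaivs.
Attach evidentiality witnessed -bu → kakokaivsbu.
number = plural: zero marking, form stays kakokaivsbu.
Apply vowel harmony: kakokaivsbu → kakokauvsbu.
Nasal assimilation: no change.

kakokauvsbu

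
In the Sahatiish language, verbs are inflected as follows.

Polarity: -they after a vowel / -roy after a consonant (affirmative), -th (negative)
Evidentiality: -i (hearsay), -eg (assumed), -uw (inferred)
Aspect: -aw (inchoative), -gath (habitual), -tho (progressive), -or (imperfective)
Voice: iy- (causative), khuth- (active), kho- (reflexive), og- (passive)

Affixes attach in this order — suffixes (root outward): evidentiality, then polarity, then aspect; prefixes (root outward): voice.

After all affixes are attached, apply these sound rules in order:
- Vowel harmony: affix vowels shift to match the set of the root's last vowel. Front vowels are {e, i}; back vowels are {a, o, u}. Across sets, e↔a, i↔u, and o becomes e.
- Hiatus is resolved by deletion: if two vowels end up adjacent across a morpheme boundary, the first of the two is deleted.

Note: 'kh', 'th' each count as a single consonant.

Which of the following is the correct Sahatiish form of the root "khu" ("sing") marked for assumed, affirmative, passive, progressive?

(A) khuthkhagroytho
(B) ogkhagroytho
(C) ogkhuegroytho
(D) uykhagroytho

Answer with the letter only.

B

Attach evidentiality assumed -eg → khueg.
Attach polarity affirmative -roy (after consonant 'g') → khuegroy.
Attach voice passive og- → ogkhuegroy.
Attach aspect progressive -tho → ogkhuegroytho.
Apply vowel harmony: ogkhuegroytho → ogkhuagroytho.
Apply vowel deletion: ogkhuagroytho → ogkhagroytho.
So the correct form is ogkhagroytho, option (B).
(C) ogkhuegroytho is wrong: it fails to apply the sound rule(s).
(D) uykhagroytho is wrong: it uses causative instead of passive for voice.
(A) khuthkhagroytho is wrong: it uses active instead of passive for voice.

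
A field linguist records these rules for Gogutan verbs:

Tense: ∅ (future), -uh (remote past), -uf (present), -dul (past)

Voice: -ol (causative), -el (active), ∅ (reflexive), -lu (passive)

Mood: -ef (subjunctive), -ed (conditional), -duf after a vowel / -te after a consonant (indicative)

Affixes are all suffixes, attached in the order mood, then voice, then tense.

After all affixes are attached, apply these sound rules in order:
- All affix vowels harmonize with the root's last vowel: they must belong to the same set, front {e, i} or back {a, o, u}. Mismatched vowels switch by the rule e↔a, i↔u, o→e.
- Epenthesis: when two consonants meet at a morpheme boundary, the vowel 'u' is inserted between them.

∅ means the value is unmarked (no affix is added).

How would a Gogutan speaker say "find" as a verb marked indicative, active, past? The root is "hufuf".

hufufutaaludul

Attach mood indicative -te (after consonant 'f') → hufufte.
Attach voice active -el → hufufteel.
Attach tense past -dul → hufufteeldul.
Apply vowel harmony: hufufteeldul → hufuftaaldul.
Apply epenthesis: hufuftaaldul → hufufutaaludul.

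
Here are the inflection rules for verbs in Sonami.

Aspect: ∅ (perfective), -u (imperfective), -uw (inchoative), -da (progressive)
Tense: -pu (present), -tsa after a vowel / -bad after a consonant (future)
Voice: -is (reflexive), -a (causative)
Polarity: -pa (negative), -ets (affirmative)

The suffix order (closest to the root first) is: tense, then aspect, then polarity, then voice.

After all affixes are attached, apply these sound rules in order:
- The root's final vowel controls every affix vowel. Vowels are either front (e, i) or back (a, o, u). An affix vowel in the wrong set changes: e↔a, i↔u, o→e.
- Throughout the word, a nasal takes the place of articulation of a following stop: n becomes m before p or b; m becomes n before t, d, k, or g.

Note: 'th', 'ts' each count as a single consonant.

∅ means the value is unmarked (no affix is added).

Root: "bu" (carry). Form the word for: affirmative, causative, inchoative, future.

butsauwatsa

Attach tense future -tsa (after vowel 'u') → butsa.
Attach aspect inchoative -uw → butsauw.
Attach polarity affirmative -ets → butsauwets.
Attach voice causative -a → butsauwetsa.
Apply vowel harmony: butsauwetsa → butsauwatsa.
Nasal assimilation: no change.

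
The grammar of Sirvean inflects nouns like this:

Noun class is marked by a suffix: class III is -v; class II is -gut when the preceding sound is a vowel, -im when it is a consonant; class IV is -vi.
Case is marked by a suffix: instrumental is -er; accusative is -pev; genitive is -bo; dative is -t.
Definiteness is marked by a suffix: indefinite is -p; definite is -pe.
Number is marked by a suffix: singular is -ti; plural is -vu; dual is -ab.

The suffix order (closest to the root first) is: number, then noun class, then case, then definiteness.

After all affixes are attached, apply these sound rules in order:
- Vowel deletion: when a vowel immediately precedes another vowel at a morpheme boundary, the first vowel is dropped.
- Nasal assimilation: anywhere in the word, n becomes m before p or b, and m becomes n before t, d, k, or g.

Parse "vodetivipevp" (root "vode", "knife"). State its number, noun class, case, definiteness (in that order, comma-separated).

singular, class IV, accusative, indefinite

Segment: vode-ti-vi-pev-p.
number: -ti → singular.
noun class: -vi → class IV.
case: -pev → accusative.
definiteness: -p → indefinite.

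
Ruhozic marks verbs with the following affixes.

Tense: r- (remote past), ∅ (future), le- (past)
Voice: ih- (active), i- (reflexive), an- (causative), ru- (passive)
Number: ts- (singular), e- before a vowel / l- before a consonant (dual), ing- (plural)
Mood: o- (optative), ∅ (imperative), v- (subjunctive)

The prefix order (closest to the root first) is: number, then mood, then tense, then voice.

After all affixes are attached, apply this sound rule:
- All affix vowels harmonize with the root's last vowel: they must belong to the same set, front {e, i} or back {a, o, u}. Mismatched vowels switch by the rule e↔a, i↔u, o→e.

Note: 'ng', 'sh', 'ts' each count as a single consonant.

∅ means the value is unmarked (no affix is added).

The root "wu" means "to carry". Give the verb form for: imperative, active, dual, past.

Attach number dual l- (before consonant 'w') → lwu.
mood = imperative: zero marking, form stays lwu.
Attach tense past le- → lelwu.
Attach voice active ih- → ihlelwu.
Apply vowel harmony: ihlelwu → uhlalwu.

uhlalwu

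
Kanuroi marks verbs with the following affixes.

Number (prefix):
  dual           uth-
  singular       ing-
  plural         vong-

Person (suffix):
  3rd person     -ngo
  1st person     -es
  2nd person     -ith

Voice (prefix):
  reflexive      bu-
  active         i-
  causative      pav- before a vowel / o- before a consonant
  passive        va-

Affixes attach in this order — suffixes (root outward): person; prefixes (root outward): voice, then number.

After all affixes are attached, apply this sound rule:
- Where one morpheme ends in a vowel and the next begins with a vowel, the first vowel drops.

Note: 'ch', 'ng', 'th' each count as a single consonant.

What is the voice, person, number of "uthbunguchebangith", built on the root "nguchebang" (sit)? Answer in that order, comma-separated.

Segment: uth-bu-nguchebang-ith.
voice: bu- → reflexive.
person: -ith → 2nd person.
number: uth- → dual.

reflexive, 2nd person, dual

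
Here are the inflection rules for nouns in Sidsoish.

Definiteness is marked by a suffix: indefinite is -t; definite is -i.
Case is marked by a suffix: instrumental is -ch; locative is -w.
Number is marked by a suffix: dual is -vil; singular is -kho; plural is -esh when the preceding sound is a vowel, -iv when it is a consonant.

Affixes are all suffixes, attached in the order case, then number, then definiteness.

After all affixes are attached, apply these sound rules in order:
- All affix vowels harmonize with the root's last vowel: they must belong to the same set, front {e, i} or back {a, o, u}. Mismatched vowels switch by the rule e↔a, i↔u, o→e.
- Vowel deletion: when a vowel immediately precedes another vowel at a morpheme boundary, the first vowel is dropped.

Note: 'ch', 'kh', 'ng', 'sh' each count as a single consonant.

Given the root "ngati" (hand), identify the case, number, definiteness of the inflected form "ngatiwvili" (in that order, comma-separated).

Segment: ngati-w-vil-i.
case: -w → locative.
number: -vil → dual.
definiteness: -i → definite.

locative, dual, definite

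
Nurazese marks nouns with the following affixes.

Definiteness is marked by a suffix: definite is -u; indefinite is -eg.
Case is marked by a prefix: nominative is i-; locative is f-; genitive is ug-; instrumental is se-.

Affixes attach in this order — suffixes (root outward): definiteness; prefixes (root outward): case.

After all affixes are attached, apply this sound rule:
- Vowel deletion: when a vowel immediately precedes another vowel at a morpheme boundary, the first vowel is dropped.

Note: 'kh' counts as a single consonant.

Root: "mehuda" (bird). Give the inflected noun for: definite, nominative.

Attach case nominative i- → imehuda.
Attach definiteness definite -u → imehudau.
Apply vowel deletion: imehudau → imehudu.

imehudu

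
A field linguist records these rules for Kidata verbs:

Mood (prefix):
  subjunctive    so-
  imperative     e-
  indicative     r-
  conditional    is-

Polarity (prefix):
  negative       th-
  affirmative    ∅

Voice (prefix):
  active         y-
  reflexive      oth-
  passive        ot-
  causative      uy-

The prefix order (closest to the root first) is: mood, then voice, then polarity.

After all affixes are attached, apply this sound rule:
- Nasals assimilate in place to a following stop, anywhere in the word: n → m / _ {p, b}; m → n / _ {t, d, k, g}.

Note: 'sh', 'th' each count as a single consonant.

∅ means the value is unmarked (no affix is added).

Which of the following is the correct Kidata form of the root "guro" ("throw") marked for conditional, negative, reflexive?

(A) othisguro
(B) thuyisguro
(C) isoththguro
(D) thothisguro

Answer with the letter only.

D

Attach mood conditional is- → isguro.
Attach voice reflexive oth- → othisguro.
Attach polarity negative th- → thothisguro.
Nasal assimilation: no change.
So the correct form is thothisguro, option (D).
(B) thuyisguro is wrong: it uses causative instead of reflexive for voice.
(C) isoththguro is wrong: it has the affixes in the wrong order.
(A) othisguro is wrong: it uses affirmative instead of negative for polarity.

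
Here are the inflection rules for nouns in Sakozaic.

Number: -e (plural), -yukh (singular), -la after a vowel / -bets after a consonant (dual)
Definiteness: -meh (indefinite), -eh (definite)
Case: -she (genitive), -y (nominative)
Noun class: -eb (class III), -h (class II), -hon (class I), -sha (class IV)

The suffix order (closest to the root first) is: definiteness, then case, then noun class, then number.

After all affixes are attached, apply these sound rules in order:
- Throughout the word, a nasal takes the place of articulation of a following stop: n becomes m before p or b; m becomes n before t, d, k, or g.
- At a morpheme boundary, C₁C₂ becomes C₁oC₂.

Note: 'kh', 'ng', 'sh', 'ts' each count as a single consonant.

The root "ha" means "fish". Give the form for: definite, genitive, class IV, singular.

haehosheshayukh

Attach definiteness definite -eh → haeh.
Attach case genitive -she → haehshe.
Attach noun class class IV -sha → haehshesha.
Attach number singular -yukh → haehsheshayukh.
Nasal assimilation: no change.
Apply epenthesis: haehsheshayukh → haehosheshayukh.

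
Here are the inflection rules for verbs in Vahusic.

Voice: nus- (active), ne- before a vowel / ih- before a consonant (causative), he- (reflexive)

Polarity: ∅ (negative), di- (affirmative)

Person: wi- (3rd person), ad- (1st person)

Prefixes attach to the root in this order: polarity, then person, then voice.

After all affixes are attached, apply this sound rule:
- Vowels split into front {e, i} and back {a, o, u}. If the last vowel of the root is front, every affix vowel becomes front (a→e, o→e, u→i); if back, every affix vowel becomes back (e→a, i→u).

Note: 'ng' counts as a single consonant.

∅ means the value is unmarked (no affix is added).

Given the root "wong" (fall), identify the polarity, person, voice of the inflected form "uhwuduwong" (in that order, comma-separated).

Segment: ih-wi-di-wong.
polarity: di- → affirmative.
person: wi- → 3rd person.
voice: ne/ih- → causative.

affirmative, 3rd person, causative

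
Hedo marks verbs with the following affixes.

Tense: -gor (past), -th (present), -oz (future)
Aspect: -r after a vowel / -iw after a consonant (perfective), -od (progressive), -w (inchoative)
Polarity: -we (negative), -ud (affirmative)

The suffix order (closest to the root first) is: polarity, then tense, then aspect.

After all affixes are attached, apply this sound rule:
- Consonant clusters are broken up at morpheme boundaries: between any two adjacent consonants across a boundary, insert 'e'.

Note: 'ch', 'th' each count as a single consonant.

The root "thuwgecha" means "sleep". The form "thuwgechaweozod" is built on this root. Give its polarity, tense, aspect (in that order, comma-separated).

negative, future, progressive

Segment: thuwgecha-we-oz-od.
polarity: -we → negative.
tense: -oz → future.
aspect: -od → progressive.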